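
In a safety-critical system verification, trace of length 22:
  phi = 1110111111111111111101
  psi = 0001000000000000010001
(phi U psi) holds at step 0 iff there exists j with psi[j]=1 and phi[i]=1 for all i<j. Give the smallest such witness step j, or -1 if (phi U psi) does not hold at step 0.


(phi U psi) at 0: need smallest j with psi[j]=1 and phi[i]=1 for all i in [0,j).
Scan from step 0:
  step 0: phi=1, psi=0 -> continue
  step 1: phi=1, psi=0 -> continue
  step 2: phi=1, psi=0 -> continue
  step 3: psi=1 and phi held for [0,3) -> witness found
Witness step = 3

3


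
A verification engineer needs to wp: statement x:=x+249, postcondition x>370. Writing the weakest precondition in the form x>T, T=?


Formula: wp(x:=E, P) = P[E/x] (substitute E for x in postcondition)
Step 1: Postcondition: x>370
Step 2: Substitute x+249 for x: x+249>370
Step 3: Solve for x: x > 370-249 = 121

121


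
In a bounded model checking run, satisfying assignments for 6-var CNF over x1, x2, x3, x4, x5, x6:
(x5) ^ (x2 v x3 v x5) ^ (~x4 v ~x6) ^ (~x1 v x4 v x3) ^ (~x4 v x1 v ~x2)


CNF with 5 clauses over 6 vars (64 assignments).
An assignment satisfies CNF iff every clause has >=1 true literal.
Check each row (bits = x1,x2,x3,x4,x5,x6; clause T/F shown):
  row 0 [000000]: clauses=FFTTT -> 0
  row 1 [000001]: clauses=FFTTT -> 0
  row 2 [000010]: clauses=TTTTT -> 1
  row 3 [000011]: clauses=TTTTT -> 1
  row 4 [000100]: clauses=FFTTT -> 0
  (every remaining row is evaluated the same way; all 64 results are listed next)
Full result column, 8 rows per line (x1,x2,x3 fixed per line; x4,x5,x6 runs 000..111 left to right):
  rows 0-7 [x1,x2,x3=000]: 00110010  (ones: 3)
  rows 8-15 [x1,x2,x3=001]: 00110010  (ones: 3)
  rows 16-23 [x1,x2,x3=010]: 00110000  (ones: 2)
  rows 24-31 [x1,x2,x3=011]: 00110000  (ones: 2)
  rows 32-39 [x1,x2,x3=100]: 00000010  (ones: 1)
  rows 40-47 [x1,x2,x3=101]: 00110010  (ones: 3)
  rows 48-55 [x1,x2,x3=110]: 00000010  (ones: 1)
  rows 56-63 [x1,x2,x3=111]: 00110010  (ones: 3)
Satisfying assignments = 3+3+2+2+1+3+1+3 = 18

18


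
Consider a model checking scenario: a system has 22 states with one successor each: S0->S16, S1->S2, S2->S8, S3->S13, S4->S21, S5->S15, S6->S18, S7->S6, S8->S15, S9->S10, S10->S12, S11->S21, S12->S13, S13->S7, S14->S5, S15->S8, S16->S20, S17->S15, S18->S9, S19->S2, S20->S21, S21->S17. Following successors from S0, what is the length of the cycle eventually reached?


Trace from S0 until a state repeats:
  S0 -> S16 -> S20 -> S21 -> S17 -> S15 -> S8 -> S15
S15 first seen at step 5, revisited at step 7.
Cycle length = 7 - 5 = 2

2


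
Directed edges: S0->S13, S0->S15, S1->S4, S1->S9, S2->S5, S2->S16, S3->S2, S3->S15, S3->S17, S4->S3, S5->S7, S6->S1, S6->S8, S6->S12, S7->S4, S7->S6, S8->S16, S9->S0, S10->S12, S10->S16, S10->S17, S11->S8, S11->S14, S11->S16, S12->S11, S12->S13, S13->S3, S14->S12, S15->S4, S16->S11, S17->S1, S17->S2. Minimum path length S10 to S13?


BFS layer-by-layer from S10:
  dist 0: {S10}
  dist 1: {S12, S16, S17}
  dist 2: {S1, S2, S11, S13}
  -> S13 reached at distance 2
Shortest path length = 2

2


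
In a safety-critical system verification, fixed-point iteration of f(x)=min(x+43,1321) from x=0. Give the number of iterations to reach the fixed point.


Step 1: x=0, cap=1321, increment=43
Step 2: x grows by 43 each step until capped at 1321; fixed point is x=1321
Step 3: iterations = ceil(1321/43) = 31

31


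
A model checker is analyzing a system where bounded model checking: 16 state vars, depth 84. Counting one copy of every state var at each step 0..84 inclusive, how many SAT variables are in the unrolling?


BMC unrolls to depth k, creating one copy of each state var for steps 0..k.
Step count = 84 + 1 = 85 (steps 0 through 84)
Vars per step = 16
Total = 16 * 85 = 1360

1360


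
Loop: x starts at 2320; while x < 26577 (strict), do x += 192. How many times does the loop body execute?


Step 1: x goes from 2320 toward 26577 by 192; the body runs while x<26577, so iterations = ceil((bound-start)/step)
Step 2: Distance=24257
Step 3: ceil(24257/192)=127

127


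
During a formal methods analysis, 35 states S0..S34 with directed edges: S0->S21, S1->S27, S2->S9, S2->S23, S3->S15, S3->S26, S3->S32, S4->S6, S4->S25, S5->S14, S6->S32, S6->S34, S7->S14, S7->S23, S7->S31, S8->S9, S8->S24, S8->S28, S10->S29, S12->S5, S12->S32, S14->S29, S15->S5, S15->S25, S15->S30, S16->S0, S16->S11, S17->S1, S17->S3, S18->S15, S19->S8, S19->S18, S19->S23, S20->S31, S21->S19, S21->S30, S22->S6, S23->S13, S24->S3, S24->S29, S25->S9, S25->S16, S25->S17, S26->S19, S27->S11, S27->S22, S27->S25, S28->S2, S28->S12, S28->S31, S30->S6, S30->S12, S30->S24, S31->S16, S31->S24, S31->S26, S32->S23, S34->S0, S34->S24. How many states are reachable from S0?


BFS from S0:
  layer 0: {S0}
  layer 1: {S21}
  layer 2: {S19, S30}
  layer 3: {S6, S8, S12, S18, S23, S24}
  layer 4: {S3, S5, S9, S13, S15, S28, S29, S32, S34}
  layer 5: {S2, S14, S25, S26, S31}
  layer 6: {S16, S17}
  layer 7: {S1, S11}
  layer 8: {S27}
  layer 9: {S22}
Reachable set: {S0, S1, S2, S3, S5, S6, S8, S9, S11, S12, S13, S14, S15, S16, S17, S18, S19, S21, S22, S23, S24, S25, S26, S27, S28, S29, S30, S31, S32, S34}
Count = 30

30


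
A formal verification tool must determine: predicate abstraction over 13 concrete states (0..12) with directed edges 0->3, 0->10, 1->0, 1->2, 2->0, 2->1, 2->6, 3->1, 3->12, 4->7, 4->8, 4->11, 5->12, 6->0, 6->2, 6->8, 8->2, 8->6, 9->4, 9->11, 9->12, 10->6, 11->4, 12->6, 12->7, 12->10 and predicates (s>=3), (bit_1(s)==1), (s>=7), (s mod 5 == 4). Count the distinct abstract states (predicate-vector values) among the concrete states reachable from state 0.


BFS from 0:
Concrete reachable: {0, 1, 2, 3, 6, 7, 8, 10, 12}
Abstract via predicates (s>=3), (bit_1(s)==1), (s>=7), (s mod 5 == 4):
  (0,0,0,0) <- {0, 1}
  (0,1,0,0) <- {2}
  (1,0,1,0) <- {8, 12}
  (1,1,0,0) <- {3, 6}
  (1,1,1,0) <- {7, 10}
Distinct abstract states = 5

5


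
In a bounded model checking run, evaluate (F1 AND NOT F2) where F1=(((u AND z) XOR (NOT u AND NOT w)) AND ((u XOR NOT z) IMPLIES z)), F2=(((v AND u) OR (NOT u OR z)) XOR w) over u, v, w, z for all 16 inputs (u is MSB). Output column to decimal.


F1 = (((u AND z) XOR (NOT u AND NOT w)) AND ((u XOR NOT z) IMPLIES z))
F2 = (((v AND u) OR (NOT u OR z)) XOR w)
Counterexample to F1=>F2 is where F1=1 and F2=0.
Evaluate each row (bits = u,v,w,z, MSB first):
  row 0 [0000]: F1=0 F2=1 -> F1&~F2 -> 0
  row 1 [0001]: F1=1 F2=1 -> F1&~F2 -> 0
  row 2 [0010]: F1=0 F2=0 -> F1&~F2 -> 0
  row 3 [0011]: F1=0 F2=0 -> F1&~F2 -> 0
  row 4 [0100]: F1=0 F2=1 -> F1&~F2 -> 0
  row 5 [0101]: F1=1 F2=1 -> F1&~F2 -> 0
  row 6 [0110]: F1=0 F2=0 -> F1&~F2 -> 0
  row 7 [0111]: F1=0 F2=0 -> F1&~F2 -> 0
  row 8 [1000]: F1=0 F2=0 -> F1&~F2 -> 0
  row 9 [1001]: F1=1 F2=1 -> F1&~F2 -> 0
  row 10 [1010]: F1=0 F2=1 -> F1&~F2 -> 0
  row 11 [1011]: F1=1 F2=0 -> F1&~F2 -> 1
  row 12 [1100]: F1=0 F2=1 -> F1&~F2 -> 0
  row 13 [1101]: F1=1 F2=1 -> F1&~F2 -> 0
  row 14 [1110]: F1=0 F2=0 -> F1&~F2 -> 0
  row 15 [1111]: F1=1 F2=0 -> F1&~F2 -> 1
Full result column, 4 rows per line (u,v fixed per line; w,z runs 00..11 left to right):
  rows 0-3 [u,v=00]: 0000  = hex 0
  rows 4-7 [u,v=01]: 0000  = hex 0
  rows 8-11 [u,v=10]: 0001  = hex 1
  rows 12-15 [u,v=11]: 0001  = hex 1
Counterexample vector (row 0 .. row 15) = 0000000000010001
Output column grouped in 4s = 0000 0000 0001 0001 = 0x0011
Convert to decimal digit by digit (value = value*16 + digit):
  0 -> 0
  0*16 + 0 = 0
  0*16 + 1 = 1
  1*16 + 1 = 17
Decimal = 17

17


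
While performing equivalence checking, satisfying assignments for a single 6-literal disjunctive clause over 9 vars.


Step 1: Total=2^9=512
Step 2: Unsat when all 6 false: 2^3=8
Step 3: Sat=512-8=504

504


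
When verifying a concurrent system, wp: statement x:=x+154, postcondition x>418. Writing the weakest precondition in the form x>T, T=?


Formula: wp(x:=E, P) = P[E/x] (substitute E for x in postcondition)
Step 1: Postcondition: x>418
Step 2: Substitute x+154 for x: x+154>418
Step 3: Solve for x: x > 418-154 = 264

264


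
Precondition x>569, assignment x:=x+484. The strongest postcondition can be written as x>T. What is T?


Formula: sp(P, x:=E) = exists old_x. (x = E[old_x/x]) AND P[old_x/x] (old_x is the value of x before the assignment; eliminate old_x by solving x = E[old_x/x] for old_x)
Step 1: Precondition P: x>569, i.e. old_x > 569
Step 2: Assignment gives x = old_x + 484, so old_x = x - 484
Step 3: Substitute into P: x - 484 > 569
Step 4: Simplify: x > 569+484 = 1053

1053


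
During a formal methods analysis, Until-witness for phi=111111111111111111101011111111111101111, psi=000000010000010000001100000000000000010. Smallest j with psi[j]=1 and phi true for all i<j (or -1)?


(phi U psi) at 0: need smallest j with psi[j]=1 and phi[i]=1 for all i in [0,j).
Scan from step 0:
  step 0: phi=1, psi=0 -> continue
  step 1: phi=1, psi=0 -> continue
  step 2: phi=1, psi=0 -> continue
  step 3: phi=1, psi=0 -> continue
  step 7: psi=1 and phi held for [0,7) -> witness found
Witness step = 7

7


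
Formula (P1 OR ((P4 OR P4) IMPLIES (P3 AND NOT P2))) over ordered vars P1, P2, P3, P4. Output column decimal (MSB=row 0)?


Formula: (P1 OR ((P4 OR P4) IMPLIES (P3 AND NOT P2))) over P1, P2, P3, P4 (16 rows)
Evaluate each row (bits = P1,P2,P3,P4, MSB first):
  row 0 [0000]: (0 OR ((0 OR 0) IMPLIES (0 AND NOT 0))) -> 1
  row 1 [0001]: (0 OR ((1 OR 1) IMPLIES (0 AND NOT 0))) -> 0
  row 2 [0010]: (0 OR ((0 OR 0) IMPLIES (1 AND NOT 0))) -> 1
  row 3 [0011]: (0 OR ((1 OR 1) IMPLIES (1 AND NOT 0))) -> 1
  row 4 [0100]: (0 OR ((0 OR 0) IMPLIES (0 AND NOT 1))) -> 1
  row 5 [0101]: (0 OR ((1 OR 1) IMPLIES (0 AND NOT 1))) -> 0
  row 6 [0110]: (0 OR ((0 OR 0) IMPLIES (1 AND NOT 1))) -> 1
  row 7 [0111]: (0 OR ((1 OR 1) IMPLIES (1 AND NOT 1))) -> 0
  row 8 [1000]: (1 OR ((0 OR 0) IMPLIES (0 AND NOT 0))) -> 1
  row 9 [1001]: (1 OR ((1 OR 1) IMPLIES (0 AND NOT 0))) -> 1
  row 10 [1010]: (1 OR ((0 OR 0) IMPLIES (1 AND NOT 0))) -> 1
  row 11 [1011]: (1 OR ((1 OR 1) IMPLIES (1 AND NOT 0))) -> 1
  row 12 [1100]: (1 OR ((0 OR 0) IMPLIES (0 AND NOT 1))) -> 1
  row 13 [1101]: (1 OR ((1 OR 1) IMPLIES (0 AND NOT 1))) -> 1
  row 14 [1110]: (1 OR ((0 OR 0) IMPLIES (1 AND NOT 1))) -> 1
  row 15 [1111]: (1 OR ((1 OR 1) IMPLIES (1 AND NOT 1))) -> 1
Full result column, 4 rows per line (P1,P2 fixed per line; P3,P4 runs 00..11 left to right):
  rows 0-3 [P1,P2=00]: 1011  = hex B
  rows 4-7 [P1,P2=01]: 1010  = hex A
  rows 8-11 [P1,P2=10]: 1111  = hex F
  rows 12-15 [P1,P2=11]: 1111  = hex F
Output column (row 0 .. row 15) = 1011101011111111
Output column grouped in 4s = 1011 1010 1111 1111 = 0xBAFF
Convert to decimal digit by digit (value = value*16 + digit):
  B -> 11
  11*16 + 10 (A) = 186
  186*16 + 15 (F) = 2991
  2991*16 + 15 (F) = 47871
Decimal = 47871

47871


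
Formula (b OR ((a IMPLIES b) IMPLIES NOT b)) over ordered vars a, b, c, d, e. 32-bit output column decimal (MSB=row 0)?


Formula: (b OR ((a IMPLIES b) IMPLIES NOT b)) over a, b, c, d, e (32 rows)
Evaluate each row (bits = a,b,c,d,e, MSB first):
  row 0 [00000]: (0 OR ((0 IMPLIES 0) IMPLIES NOT 0)) -> 1
  row 1 [00001]: (0 OR ((0 IMPLIES 0) IMPLIES NOT 0)) -> 1
  row 2 [00010]: (0 OR ((0 IMPLIES 0) IMPLIES NOT 0)) -> 1
  row 3 [00011]: (0 OR ((0 IMPLIES 0) IMPLIES NOT 0)) -> 1
  row 4 [00100]: (0 OR ((0 IMPLIES 0) IMPLIES NOT 0)) -> 1
  row 5 [00101]: (0 OR ((0 IMPLIES 0) IMPLIES NOT 0)) -> 1
  row 6 [00110]: (0 OR ((0 IMPLIES 0) IMPLIES NOT 0)) -> 1
  row 7 [00111]: (0 OR ((0 IMPLIES 0) IMPLIES NOT 0)) -> 1
  row 8 [01000]: (1 OR ((0 IMPLIES 1) IMPLIES NOT 1)) -> 1
  row 9 [01001]: (1 OR ((0 IMPLIES 1) IMPLIES NOT 1)) -> 1
  row 10 [01010]: (1 OR ((0 IMPLIES 1) IMPLIES NOT 1)) -> 1
  row 11 [01011]: (1 OR ((0 IMPLIES 1) IMPLIES NOT 1)) -> 1
  row 12 [01100]: (1 OR ((0 IMPLIES 1) IMPLIES NOT 1)) -> 1
  row 13 [01101]: (1 OR ((0 IMPLIES 1) IMPLIES NOT 1)) -> 1
  row 14 [01110]: (1 OR ((0 IMPLIES 1) IMPLIES NOT 1)) -> 1
  row 15 [01111]: (1 OR ((0 IMPLIES 1) IMPLIES NOT 1)) -> 1
  row 16 [10000]: (0 OR ((1 IMPLIES 0) IMPLIES NOT 0)) -> 1
  row 17 [10001]: (0 OR ((1 IMPLIES 0) IMPLIES NOT 0)) -> 1
  row 18 [10010]: (0 OR ((1 IMPLIES 0) IMPLIES NOT 0)) -> 1
  row 19 [10011]: (0 OR ((1 IMPLIES 0) IMPLIES NOT 0)) -> 1
  row 20 [10100]: (0 OR ((1 IMPLIES 0) IMPLIES NOT 0)) -> 1
  row 21 [10101]: (0 OR ((1 IMPLIES 0) IMPLIES NOT 0)) -> 1
  row 22 [10110]: (0 OR ((1 IMPLIES 0) IMPLIES NOT 0)) -> 1
  row 23 [10111]: (0 OR ((1 IMPLIES 0) IMPLIES NOT 0)) -> 1
  row 24 [11000]: (1 OR ((1 IMPLIES 1) IMPLIES NOT 1)) -> 1
  row 25 [11001]: (1 OR ((1 IMPLIES 1) IMPLIES NOT 1)) -> 1
  row 26 [11010]: (1 OR ((1 IMPLIES 1) IMPLIES NOT 1)) -> 1
  row 27 [11011]: (1 OR ((1 IMPLIES 1) IMPLIES NOT 1)) -> 1
  row 28 [11100]: (1 OR ((1 IMPLIES 1) IMPLIES NOT 1)) -> 1
  row 29 [11101]: (1 OR ((1 IMPLIES 1) IMPLIES NOT 1)) -> 1
  row 30 [11110]: (1 OR ((1 IMPLIES 1) IMPLIES NOT 1)) -> 1
  row 31 [11111]: (1 OR ((1 IMPLIES 1) IMPLIES NOT 1)) -> 1
Full result column, 4 rows per line (a,b,c fixed per line; d,e runs 00..11 left to right):
  rows 0-3 [a,b,c=000]: 1111  = hex F
  rows 4-7 [a,b,c=001]: 1111  = hex F
  rows 8-11 [a,b,c=010]: 1111  = hex F
  rows 12-15 [a,b,c=011]: 1111  = hex F
  rows 16-19 [a,b,c=100]: 1111  = hex F
  rows 20-23 [a,b,c=101]: 1111  = hex F
  rows 24-27 [a,b,c=110]: 1111  = hex F
  rows 28-31 [a,b,c=111]: 1111  = hex F
Output column (row 0 .. row 31) = 11111111111111111111111111111111
Output column grouped in 4s = 1111 1111 1111 1111 1111 1111 1111 1111 = 0xFFFFFFFF
Convert to decimal digit by digit (value = value*16 + digit):
  F -> 15
  15*16 + 15 (F) = 255
  255*16 + 15 (F) = 4095
  4095*16 + 15 (F) = 65535
  65535*16 + 15 (F) = 1048575
  1048575*16 + 15 (F) = 16777215
  16777215*16 + 15 (F) = 268435455
  268435455*16 + 15 (F) = 4294967295
Decimal = 4294967295

4294967295


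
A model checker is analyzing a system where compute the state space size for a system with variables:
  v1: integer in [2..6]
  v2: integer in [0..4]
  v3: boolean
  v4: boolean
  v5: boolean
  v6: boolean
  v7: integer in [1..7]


State space = product of domain sizes of all variables.
Domain sizes:
  v1 (integer in [2..6]): 5
  v2 (integer in [0..4]): 5
  v3 (boolean): 2
  v4 (boolean): 2
  v5 (boolean): 2
  v6 (boolean): 2
  v7 (integer in [1..7]): 7
Product = 5 * 5 * 2 * 2 * 2 * 2 * 7 = 2800

2800


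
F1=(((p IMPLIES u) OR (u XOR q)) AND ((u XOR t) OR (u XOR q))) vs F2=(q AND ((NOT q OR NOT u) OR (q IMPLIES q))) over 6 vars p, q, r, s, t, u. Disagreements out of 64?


F1 = (((p IMPLIES u) OR (u XOR q)) AND ((u XOR t) OR (u XOR q)))
F2 = (q AND ((NOT q OR NOT u) OR (q IMPLIES q)))
Evaluate both on each of 64 rows (bits = p,q,r,s,t,u):
  row 0 [000000]: F1=0 F2=0 -> 0
  row 1 [000001]: F1=1 F2=0 (differ) -> 1
  row 2 [000010]: F1=1 F2=0 (differ) -> 1
  row 3 [000011]: F1=1 F2=0 (differ) -> 1
  row 4 [000100]: F1=0 F2=0 -> 0
  (every remaining row is evaluated the same way; all 64 results are listed next)
Full result column, 8 rows per line (p,q,r fixed per line; s,t,u runs 000..111 left to right):
  rows 0-7 [p,q,r=000]: 01110111  (ones: 6)
  rows 8-15 [p,q,r=001]: 01110111  (ones: 6)
  rows 16-23 [p,q,r=010]: 00010001  (ones: 2)
  rows 24-31 [p,q,r=011]: 00010001  (ones: 2)
  rows 32-39 [p,q,r=100]: 01010101  (ones: 4)
  rows 40-47 [p,q,r=101]: 01010101  (ones: 4)
  rows 48-55 [p,q,r=110]: 00010001  (ones: 2)
  rows 56-63 [p,q,r=111]: 00010001  (ones: 2)
Disagreements = 6+6+2+2+4+4+2+2 = 28

28


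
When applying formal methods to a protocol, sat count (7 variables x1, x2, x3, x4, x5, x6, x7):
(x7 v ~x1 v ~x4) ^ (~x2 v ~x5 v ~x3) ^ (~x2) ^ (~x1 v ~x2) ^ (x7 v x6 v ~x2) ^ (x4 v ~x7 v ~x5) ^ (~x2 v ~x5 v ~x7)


CNF with 7 clauses over 7 vars (128 assignments).
An assignment satisfies CNF iff every clause has >=1 true literal.
Check each row (bits = x1,x2,x3,x4,x5,x6,x7; clause T/F shown):
  row 0 [0000000]: clauses=TTTTTTT -> 1
  row 1 [0000001]: clauses=TTTTTTT -> 1
  row 2 [0000010]: clauses=TTTTTTT -> 1
  row 3 [0000011]: clauses=TTTTTTT -> 1
  row 4 [0000100]: clauses=TTTTTTT -> 1
  (every remaining row is evaluated the same way; all 128 results are listed next)
Full result column, 8 rows per line (x1,x2,x3,x4 fixed per line; x5,x6,x7 runs 000..111 left to right):
  rows 0-7 [x1,x2,x3,x4=0000]: 11111010  (ones: 6)
  rows 8-15 [x1,x2,x3,x4=0001]: 11111111  (ones: 8)
  rows 16-23 [x1,x2,x3,x4=0010]: 11111010  (ones: 6)
  rows 24-31 [x1,x2,x3,x4=0011]: 11111111  (ones: 8)
  rows 32-39 [x1,x2,x3,x4=0100]: 00000000  (ones: 0)
  rows 40-47 [x1,x2,x3,x4=0101]: 00000000  (ones: 0)
  rows 48-55 [x1,x2,x3,x4=0110]: 00000000  (ones: 0)
  rows 56-63 [x1,x2,x3,x4=0111]: 00000000  (ones: 0)
  rows 64-71 [x1,x2,x3,x4=1000]: 11111010  (ones: 6)
  rows 72-79 [x1,x2,x3,x4=1001]: 01010101  (ones: 4)
  rows 80-87 [x1,x2,x3,x4=1010]: 11111010  (ones: 6)
  rows 88-95 [x1,x2,x3,x4=1011]: 01010101  (ones: 4)
  rows 96-103 [x1,x2,x3,x4=1100]: 00000000  (ones: 0)
  rows 104-111 [x1,x2,x3,x4=1101]: 00000000  (ones: 0)
  rows 112-119 [x1,x2,x3,x4=1110]: 00000000  (ones: 0)
  rows 120-127 [x1,x2,x3,x4=1111]: 00000000  (ones: 0)
Satisfying assignments = 6+8+6+8+0+0+0+0+6+4+6+4+0+0+0+0 = 48

48


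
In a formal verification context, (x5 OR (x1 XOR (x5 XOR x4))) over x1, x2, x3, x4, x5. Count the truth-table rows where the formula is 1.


Formula: (x5 OR (x1 XOR (x5 XOR x4))) over 5 vars (32 rows)
Evaluate each row (x1, x2, x3, x4, x5 as bits, MSB first):
  row 0 [00000]: (0 OR (0 XOR (0 XOR 0))) -> 0
  row 1 [00001]: (1 OR (0 XOR (1 XOR 0))) -> 1
  row 2 [00010]: (0 OR (0 XOR (0 XOR 1))) -> 1
  row 3 [00011]: (1 OR (0 XOR (1 XOR 1))) -> 1
  row 4 [00100]: (0 OR (0 XOR (0 XOR 0))) -> 0
  row 5 [00101]: (1 OR (0 XOR (1 XOR 0))) -> 1
  row 6 [00110]: (0 OR (0 XOR (0 XOR 1))) -> 1
  row 7 [00111]: (1 OR (0 XOR (1 XOR 1))) -> 1
  row 8 [01000]: (0 OR (0 XOR (0 XOR 0))) -> 0
  row 9 [01001]: (1 OR (0 XOR (1 XOR 0))) -> 1
  row 10 [01010]: (0 OR (0 XOR (0 XOR 1))) -> 1
  row 11 [01011]: (1 OR (0 XOR (1 XOR 1))) -> 1
  row 12 [01100]: (0 OR (0 XOR (0 XOR 0))) -> 0
  row 13 [01101]: (1 OR (0 XOR (1 XOR 0))) -> 1
  row 14 [01110]: (0 OR (0 XOR (0 XOR 1))) -> 1
  row 15 [01111]: (1 OR (0 XOR (1 XOR 1))) -> 1
  row 16 [10000]: (0 OR (1 XOR (0 XOR 0))) -> 1
  row 17 [10001]: (1 OR (1 XOR (1 XOR 0))) -> 1
  row 18 [10010]: (0 OR (1 XOR (0 XOR 1))) -> 0
  row 19 [10011]: (1 OR (1 XOR (1 XOR 1))) -> 1
  row 20 [10100]: (0 OR (1 XOR (0 XOR 0))) -> 1
  row 21 [10101]: (1 OR (1 XOR (1 XOR 0))) -> 1
  row 22 [10110]: (0 OR (1 XOR (0 XOR 1))) -> 0
  row 23 [10111]: (1 OR (1 XOR (1 XOR 1))) -> 1
  row 24 [11000]: (0 OR (1 XOR (0 XOR 0))) -> 1
  row 25 [11001]: (1 OR (1 XOR (1 XOR 0))) -> 1
  row 26 [11010]: (0 OR (1 XOR (0 XOR 1))) -> 0
  row 27 [11011]: (1 OR (1 XOR (1 XOR 1))) -> 1
  row 28 [11100]: (0 OR (1 XOR (0 XOR 0))) -> 1
  row 29 [11101]: (1 OR (1 XOR (1 XOR 0))) -> 1
  row 30 [11110]: (0 OR (1 XOR (0 XOR 1))) -> 0
  row 31 [11111]: (1 OR (1 XOR (1 XOR 1))) -> 1
Full result column, 8 rows per line (x1,x2 fixed per line; x3,x4,x5 runs 000..111 left to right):
  rows 0-7 [x1,x2=00]: 01110111  (ones: 6)
  rows 8-15 [x1,x2=01]: 01110111  (ones: 6)
  rows 16-23 [x1,x2=10]: 11011101  (ones: 6)
  rows 24-31 [x1,x2=11]: 11011101  (ones: 6)
Count of 1-rows = 6+6+6+6 = 24

24


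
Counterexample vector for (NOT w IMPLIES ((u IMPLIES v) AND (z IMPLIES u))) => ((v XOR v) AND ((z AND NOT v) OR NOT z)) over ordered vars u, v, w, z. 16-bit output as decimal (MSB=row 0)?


F1 = (NOT w IMPLIES ((u IMPLIES v) AND (z IMPLIES u)))
F2 = ((v XOR v) AND ((z AND NOT v) OR NOT z))
Counterexample to F1=>F2 is where F1=1 and F2=0.
Evaluate each row (bits = u,v,w,z, MSB first):
  row 0 [0000]: F1=1 F2=0 -> F1&~F2 -> 1
  row 1 [0001]: F1=0 F2=0 -> F1&~F2 -> 0
  row 2 [0010]: F1=1 F2=0 -> F1&~F2 -> 1
  row 3 [0011]: F1=1 F2=0 -> F1&~F2 -> 1
  row 4 [0100]: F1=1 F2=0 -> F1&~F2 -> 1
  row 5 [0101]: F1=0 F2=0 -> F1&~F2 -> 0
  row 6 [0110]: F1=1 F2=0 -> F1&~F2 -> 1
  row 7 [0111]: F1=1 F2=0 -> F1&~F2 -> 1
  row 8 [1000]: F1=0 F2=0 -> F1&~F2 -> 0
  row 9 [1001]: F1=0 F2=0 -> F1&~F2 -> 0
  row 10 [1010]: F1=1 F2=0 -> F1&~F2 -> 1
  row 11 [1011]: F1=1 F2=0 -> F1&~F2 -> 1
  row 12 [1100]: F1=1 F2=0 -> F1&~F2 -> 1
  row 13 [1101]: F1=1 F2=0 -> F1&~F2 -> 1
  row 14 [1110]: F1=1 F2=0 -> F1&~F2 -> 1
  row 15 [1111]: F1=1 F2=0 -> F1&~F2 -> 1
Full result column, 4 rows per line (u,v fixed per line; w,z runs 00..11 left to right):
  rows 0-3 [u,v=00]: 1011  = hex B
  rows 4-7 [u,v=01]: 1011  = hex B
  rows 8-11 [u,v=10]: 0011  = hex 3
  rows 12-15 [u,v=11]: 1111  = hex F
Counterexample vector (row 0 .. row 15) = 1011101100111111
Output column grouped in 4s = 1011 1011 0011 1111 = 0xBB3F
Convert to decimal digit by digit (value = value*16 + digit):
  B -> 11
  11*16 + 11 (B) = 187
  187*16 + 3 = 2995
  2995*16 + 15 (F) = 47935
Decimal = 47935

47935


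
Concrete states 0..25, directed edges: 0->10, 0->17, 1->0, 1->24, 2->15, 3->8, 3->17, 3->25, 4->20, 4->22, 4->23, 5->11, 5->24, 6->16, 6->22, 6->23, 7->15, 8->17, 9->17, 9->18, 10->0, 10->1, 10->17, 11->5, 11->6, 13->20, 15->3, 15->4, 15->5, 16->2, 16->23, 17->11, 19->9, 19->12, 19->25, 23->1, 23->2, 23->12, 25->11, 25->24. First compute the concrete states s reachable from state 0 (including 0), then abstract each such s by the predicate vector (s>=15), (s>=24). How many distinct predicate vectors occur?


BFS from 0:
Concrete reachable: {0, 1, 2, 3, 4, 5, 6, 8, 10, 11, 12, 15, 16, 17, 20, 22, 23, 24, 25}
Abstract via predicates (s>=15), (s>=24):
  (0,0) <- {0, 1, 2, 3, 4, 5, 6, 8, 10, 11, 12}
  (1,0) <- {15, 16, 17, 20, 22, 23}
  (1,1) <- {24, 25}
Distinct abstract states = 3

3


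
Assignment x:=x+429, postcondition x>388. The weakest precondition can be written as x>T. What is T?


Formula: wp(x:=E, P) = P[E/x] (substitute E for x in postcondition)
Step 1: Postcondition: x>388
Step 2: Substitute x+429 for x: x+429>388
Step 3: Solve for x: x > 388-429 = -41

-41


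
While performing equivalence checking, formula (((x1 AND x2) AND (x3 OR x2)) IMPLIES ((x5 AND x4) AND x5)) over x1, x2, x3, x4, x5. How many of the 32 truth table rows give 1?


Formula: (((x1 AND x2) AND (x3 OR x2)) IMPLIES ((x5 AND x4) AND x5)) over 5 vars (32 rows)
Evaluate each row (x1, x2, x3, x4, x5 as bits, MSB first):
  row 0 [00000]: (((0 AND 0) AND (0 OR 0)) IMPLIES ((0 AND 0) AND 0)) -> 1
  row 1 [00001]: (((0 AND 0) AND (0 OR 0)) IMPLIES ((1 AND 0) AND 1)) -> 1
  row 2 [00010]: (((0 AND 0) AND (0 OR 0)) IMPLIES ((0 AND 1) AND 0)) -> 1
  row 3 [00011]: (((0 AND 0) AND (0 OR 0)) IMPLIES ((1 AND 1) AND 1)) -> 1
  row 4 [00100]: (((0 AND 0) AND (1 OR 0)) IMPLIES ((0 AND 0) AND 0)) -> 1
  row 5 [00101]: (((0 AND 0) AND (1 OR 0)) IMPLIES ((1 AND 0) AND 1)) -> 1
  row 6 [00110]: (((0 AND 0) AND (1 OR 0)) IMPLIES ((0 AND 1) AND 0)) -> 1
  row 7 [00111]: (((0 AND 0) AND (1 OR 0)) IMPLIES ((1 AND 1) AND 1)) -> 1
  row 8 [01000]: (((0 AND 1) AND (0 OR 1)) IMPLIES ((0 AND 0) AND 0)) -> 1
  row 9 [01001]: (((0 AND 1) AND (0 OR 1)) IMPLIES ((1 AND 0) AND 1)) -> 1
  row 10 [01010]: (((0 AND 1) AND (0 OR 1)) IMPLIES ((0 AND 1) AND 0)) -> 1
  row 11 [01011]: (((0 AND 1) AND (0 OR 1)) IMPLIES ((1 AND 1) AND 1)) -> 1
  row 12 [01100]: (((0 AND 1) AND (1 OR 1)) IMPLIES ((0 AND 0) AND 0)) -> 1
  row 13 [01101]: (((0 AND 1) AND (1 OR 1)) IMPLIES ((1 AND 0) AND 1)) -> 1
  row 14 [01110]: (((0 AND 1) AND (1 OR 1)) IMPLIES ((0 AND 1) AND 0)) -> 1
  row 15 [01111]: (((0 AND 1) AND (1 OR 1)) IMPLIES ((1 AND 1) AND 1)) -> 1
  row 16 [10000]: (((1 AND 0) AND (0 OR 0)) IMPLIES ((0 AND 0) AND 0)) -> 1
  row 17 [10001]: (((1 AND 0) AND (0 OR 0)) IMPLIES ((1 AND 0) AND 1)) -> 1
  row 18 [10010]: (((1 AND 0) AND (0 OR 0)) IMPLIES ((0 AND 1) AND 0)) -> 1
  row 19 [10011]: (((1 AND 0) AND (0 OR 0)) IMPLIES ((1 AND 1) AND 1)) -> 1
  row 20 [10100]: (((1 AND 0) AND (1 OR 0)) IMPLIES ((0 AND 0) AND 0)) -> 1
  row 21 [10101]: (((1 AND 0) AND (1 OR 0)) IMPLIES ((1 AND 0) AND 1)) -> 1
  row 22 [10110]: (((1 AND 0) AND (1 OR 0)) IMPLIES ((0 AND 1) AND 0)) -> 1
  row 23 [10111]: (((1 AND 0) AND (1 OR 0)) IMPLIES ((1 AND 1) AND 1)) -> 1
  row 24 [11000]: (((1 AND 1) AND (0 OR 1)) IMPLIES ((0 AND 0) AND 0)) -> 0
  row 25 [11001]: (((1 AND 1) AND (0 OR 1)) IMPLIES ((1 AND 0) AND 1)) -> 0
  row 26 [11010]: (((1 AND 1) AND (0 OR 1)) IMPLIES ((0 AND 1) AND 0)) -> 0
  row 27 [11011]: (((1 AND 1) AND (0 OR 1)) IMPLIES ((1 AND 1) AND 1)) -> 1
  row 28 [11100]: (((1 AND 1) AND (1 OR 1)) IMPLIES ((0 AND 0) AND 0)) -> 0
  row 29 [11101]: (((1 AND 1) AND (1 OR 1)) IMPLIES ((1 AND 0) AND 1)) -> 0
  row 30 [11110]: (((1 AND 1) AND (1 OR 1)) IMPLIES ((0 AND 1) AND 0)) -> 0
  row 31 [11111]: (((1 AND 1) AND (1 OR 1)) IMPLIES ((1 AND 1) AND 1)) -> 1
Full result column, 8 rows per line (x1,x2 fixed per line; x3,x4,x5 runs 000..111 left to right):
  rows 0-7 [x1,x2=00]: 11111111  (ones: 8)
  rows 8-15 [x1,x2=01]: 11111111  (ones: 8)
  rows 16-23 [x1,x2=10]: 11111111  (ones: 8)
  rows 24-31 [x1,x2=11]: 00010001  (ones: 2)
Count of 1-rows = 8+8+8+2 = 26

26


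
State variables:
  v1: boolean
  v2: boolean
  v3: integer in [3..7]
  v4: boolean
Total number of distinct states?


State space = product of domain sizes of all variables.
Domain sizes:
  v1 (boolean): 2
  v2 (boolean): 2
  v3 (integer in [3..7]): 5
  v4 (boolean): 2
Product = 2 * 2 * 5 * 2 = 40

40


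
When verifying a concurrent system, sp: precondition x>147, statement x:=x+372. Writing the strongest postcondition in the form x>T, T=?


Formula: sp(P, x:=E) = exists old_x. (x = E[old_x/x]) AND P[old_x/x] (old_x is the value of x before the assignment; eliminate old_x by solving x = E[old_x/x] for old_x)
Step 1: Precondition P: x>147, i.e. old_x > 147
Step 2: Assignment gives x = old_x + 372, so old_x = x - 372
Step 3: Substitute into P: x - 372 > 147
Step 4: Simplify: x > 147+372 = 519

519


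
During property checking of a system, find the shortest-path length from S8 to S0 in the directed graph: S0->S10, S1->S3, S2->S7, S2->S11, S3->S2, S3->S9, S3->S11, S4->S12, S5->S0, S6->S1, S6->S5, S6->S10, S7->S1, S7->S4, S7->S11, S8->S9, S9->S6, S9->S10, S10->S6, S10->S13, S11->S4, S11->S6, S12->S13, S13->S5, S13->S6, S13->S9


BFS layer-by-layer from S8:
  dist 0: {S8}
  dist 1: {S9}
  dist 2: {S6, S10}
  dist 3: {S1, S5, S13}
  dist 4: {S0, S3}
  -> S0 reached at distance 4
Shortest path length = 4

4


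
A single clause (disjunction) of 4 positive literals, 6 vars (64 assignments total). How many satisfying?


Step 1: Total=2^6=64
Step 2: Unsat when all 4 false: 2^2=4
Step 3: Sat=64-4=60

60


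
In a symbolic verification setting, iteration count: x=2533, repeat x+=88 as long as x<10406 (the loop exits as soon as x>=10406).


Step 1: x goes from 2533 toward 10406 by 88; the body runs while x<10406, so iterations = ceil((bound-start)/step)
Step 2: Distance=7873
Step 3: ceil(7873/88)=90

90


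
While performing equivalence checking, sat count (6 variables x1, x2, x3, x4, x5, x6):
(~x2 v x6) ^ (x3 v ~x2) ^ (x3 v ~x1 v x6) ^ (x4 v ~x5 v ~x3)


CNF with 4 clauses over 6 vars (64 assignments).
An assignment satisfies CNF iff every clause has >=1 true literal.
Check each row (bits = x1,x2,x3,x4,x5,x6; clause T/F shown):
  row 0 [000000]: clauses=TTTT -> 1
  row 1 [000001]: clauses=TTTT -> 1
  row 2 [000010]: clauses=TTTT -> 1
  row 3 [000011]: clauses=TTTT -> 1
  row 4 [000100]: clauses=TTTT -> 1
  (every remaining row is evaluated the same way; all 64 results are listed next)
Full result column, 8 rows per line (x1,x2,x3 fixed per line; x4,x5,x6 runs 000..111 left to right):
  rows 0-7 [x1,x2,x3=000]: 11111111  (ones: 8)
  rows 8-15 [x1,x2,x3=001]: 11001111  (ones: 6)
  rows 16-23 [x1,x2,x3=010]: 00000000  (ones: 0)
  rows 24-31 [x1,x2,x3=011]: 01000101  (ones: 3)
  rows 32-39 [x1,x2,x3=100]: 01010101  (ones: 4)
  rows 40-47 [x1,x2,x3=101]: 11001111  (ones: 6)
  rows 48-55 [x1,x2,x3=110]: 00000000  (ones: 0)
  rows 56-63 [x1,x2,x3=111]: 01000101  (ones: 3)
Satisfying assignments = 8+6+0+3+4+6+0+3 = 30

30


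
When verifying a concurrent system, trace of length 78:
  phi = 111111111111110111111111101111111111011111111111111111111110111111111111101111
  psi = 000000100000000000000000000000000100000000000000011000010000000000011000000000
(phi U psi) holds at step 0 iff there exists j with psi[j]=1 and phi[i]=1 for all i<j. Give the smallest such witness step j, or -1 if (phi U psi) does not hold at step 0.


(phi U psi) at 0: need smallest j with psi[j]=1 and phi[i]=1 for all i in [0,j).
Scan from step 0:
  step 0: phi=1, psi=0 -> continue
  step 1: phi=1, psi=0 -> continue
  step 2: phi=1, psi=0 -> continue
  step 3: phi=1, psi=0 -> continue
  step 6: psi=1 and phi held for [0,6) -> witness found
Witness step = 6

6


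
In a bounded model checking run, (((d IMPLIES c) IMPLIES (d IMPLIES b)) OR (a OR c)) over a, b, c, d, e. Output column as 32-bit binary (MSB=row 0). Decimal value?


Formula: (((d IMPLIES c) IMPLIES (d IMPLIES b)) OR (a OR c)) over a, b, c, d, e (32 rows)
Evaluate each row (bits = a,b,c,d,e, MSB first):
  row 0 [00000]: (((0 IMPLIES 0) IMPLIES (0 IMPLIES 0)) OR (0 OR 0)) -> 1
  row 1 [00001]: (((0 IMPLIES 0) IMPLIES (0 IMPLIES 0)) OR (0 OR 0)) -> 1
  row 2 [00010]: (((1 IMPLIES 0) IMPLIES (1 IMPLIES 0)) OR (0 OR 0)) -> 1
  row 3 [00011]: (((1 IMPLIES 0) IMPLIES (1 IMPLIES 0)) OR (0 OR 0)) -> 1
  row 4 [00100]: (((0 IMPLIES 1) IMPLIES (0 IMPLIES 0)) OR (0 OR 1)) -> 1
  row 5 [00101]: (((0 IMPLIES 1) IMPLIES (0 IMPLIES 0)) OR (0 OR 1)) -> 1
  row 6 [00110]: (((1 IMPLIES 1) IMPLIES (1 IMPLIES 0)) OR (0 OR 1)) -> 1
  row 7 [00111]: (((1 IMPLIES 1) IMPLIES (1 IMPLIES 0)) OR (0 OR 1)) -> 1
  row 8 [01000]: (((0 IMPLIES 0) IMPLIES (0 IMPLIES 1)) OR (0 OR 0)) -> 1
  row 9 [01001]: (((0 IMPLIES 0) IMPLIES (0 IMPLIES 1)) OR (0 OR 0)) -> 1
  row 10 [01010]: (((1 IMPLIES 0) IMPLIES (1 IMPLIES 1)) OR (0 OR 0)) -> 1
  row 11 [01011]: (((1 IMPLIES 0) IMPLIES (1 IMPLIES 1)) OR (0 OR 0)) -> 1
  row 12 [01100]: (((0 IMPLIES 1) IMPLIES (0 IMPLIES 1)) OR (0 OR 1)) -> 1
  row 13 [01101]: (((0 IMPLIES 1) IMPLIES (0 IMPLIES 1)) OR (0 OR 1)) -> 1
  row 14 [01110]: (((1 IMPLIES 1) IMPLIES (1 IMPLIES 1)) OR (0 OR 1)) -> 1
  row 15 [01111]: (((1 IMPLIES 1) IMPLIES (1 IMPLIES 1)) OR (0 OR 1)) -> 1
  row 16 [10000]: (((0 IMPLIES 0) IMPLIES (0 IMPLIES 0)) OR (1 OR 0)) -> 1
  row 17 [10001]: (((0 IMPLIES 0) IMPLIES (0 IMPLIES 0)) OR (1 OR 0)) -> 1
  row 18 [10010]: (((1 IMPLIES 0) IMPLIES (1 IMPLIES 0)) OR (1 OR 0)) -> 1
  row 19 [10011]: (((1 IMPLIES 0) IMPLIES (1 IMPLIES 0)) OR (1 OR 0)) -> 1
  row 20 [10100]: (((0 IMPLIES 1) IMPLIES (0 IMPLIES 0)) OR (1 OR 1)) -> 1
  row 21 [10101]: (((0 IMPLIES 1) IMPLIES (0 IMPLIES 0)) OR (1 OR 1)) -> 1
  row 22 [10110]: (((1 IMPLIES 1) IMPLIES (1 IMPLIES 0)) OR (1 OR 1)) -> 1
  row 23 [10111]: (((1 IMPLIES 1) IMPLIES (1 IMPLIES 0)) OR (1 OR 1)) -> 1
  row 24 [11000]: (((0 IMPLIES 0) IMPLIES (0 IMPLIES 1)) OR (1 OR 0)) -> 1
  row 25 [11001]: (((0 IMPLIES 0) IMPLIES (0 IMPLIES 1)) OR (1 OR 0)) -> 1
  row 26 [11010]: (((1 IMPLIES 0) IMPLIES (1 IMPLIES 1)) OR (1 OR 0)) -> 1
  row 27 [11011]: (((1 IMPLIES 0) IMPLIES (1 IMPLIES 1)) OR (1 OR 0)) -> 1
  row 28 [11100]: (((0 IMPLIES 1) IMPLIES (0 IMPLIES 1)) OR (1 OR 1)) -> 1
  row 29 [11101]: (((0 IMPLIES 1) IMPLIES (0 IMPLIES 1)) OR (1 OR 1)) -> 1
  row 30 [11110]: (((1 IMPLIES 1) IMPLIES (1 IMPLIES 1)) OR (1 OR 1)) -> 1
  row 31 [11111]: (((1 IMPLIES 1) IMPLIES (1 IMPLIES 1)) OR (1 OR 1)) -> 1
Full result column, 4 rows per line (a,b,c fixed per line; d,e runs 00..11 left to right):
  rows 0-3 [a,b,c=000]: 1111  = hex F
  rows 4-7 [a,b,c=001]: 1111  = hex F
  rows 8-11 [a,b,c=010]: 1111  = hex F
  rows 12-15 [a,b,c=011]: 1111  = hex F
  rows 16-19 [a,b,c=100]: 1111  = hex F
  rows 20-23 [a,b,c=101]: 1111  = hex F
  rows 24-27 [a,b,c=110]: 1111  = hex F
  rows 28-31 [a,b,c=111]: 1111  = hex F
Output column (row 0 .. row 31) = 11111111111111111111111111111111
Output column grouped in 4s = 1111 1111 1111 1111 1111 1111 1111 1111 = 0xFFFFFFFF
Convert to decimal digit by digit (value = value*16 + digit):
  F -> 15
  15*16 + 15 (F) = 255
  255*16 + 15 (F) = 4095
  4095*16 + 15 (F) = 65535
  65535*16 + 15 (F) = 1048575
  1048575*16 + 15 (F) = 16777215
  16777215*16 + 15 (F) = 268435455
  268435455*16 + 15 (F) = 4294967295
Decimal = 4294967295

4294967295


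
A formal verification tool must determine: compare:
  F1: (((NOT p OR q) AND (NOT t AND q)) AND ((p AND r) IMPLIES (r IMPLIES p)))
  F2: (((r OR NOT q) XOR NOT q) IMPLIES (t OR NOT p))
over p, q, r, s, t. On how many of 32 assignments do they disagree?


F1 = (((NOT p OR q) AND (NOT t AND q)) AND ((p AND r) IMPLIES (r IMPLIES p)))
F2 = (((r OR NOT q) XOR NOT q) IMPLIES (t OR NOT p))
Evaluate both on each of 32 rows (bits = p,q,r,s,t):
  row 0 [00000]: F1=0 F2=1 (differ) -> 1
  row 1 [00001]: F1=0 F2=1 (differ) -> 1
  row 2 [00010]: F1=0 F2=1 (differ) -> 1
  row 3 [00011]: F1=0 F2=1 (differ) -> 1
  row 4 [00100]: F1=0 F2=1 (differ) -> 1
  row 5 [00101]: F1=0 F2=1 (differ) -> 1
  row 6 [00110]: F1=0 F2=1 (differ) -> 1
  row 7 [00111]: F1=0 F2=1 (differ) -> 1
  row 8 [01000]: F1=1 F2=1 -> 0
  row 9 [01001]: F1=0 F2=1 (differ) -> 1
  row 10 [01010]: F1=1 F2=1 -> 0
  row 11 [01011]: F1=0 F2=1 (differ) -> 1
  row 12 [01100]: F1=1 F2=1 -> 0
  row 13 [01101]: F1=0 F2=1 (differ) -> 1
  row 14 [01110]: F1=1 F2=1 -> 0
  row 15 [01111]: F1=0 F2=1 (differ) -> 1
  row 16 [10000]: F1=0 F2=1 (differ) -> 1
  row 17 [10001]: F1=0 F2=1 (differ) -> 1
  row 18 [10010]: F1=0 F2=1 (differ) -> 1
  row 19 [10011]: F1=0 F2=1 (differ) -> 1
  row 20 [10100]: F1=0 F2=1 (differ) -> 1
  row 21 [10101]: F1=0 F2=1 (differ) -> 1
  row 22 [10110]: F1=0 F2=1 (differ) -> 1
  row 23 [10111]: F1=0 F2=1 (differ) -> 1
  row 24 [11000]: F1=1 F2=1 -> 0
  row 25 [11001]: F1=0 F2=1 (differ) -> 1
  row 26 [11010]: F1=1 F2=1 -> 0
  row 27 [11011]: F1=0 F2=1 (differ) -> 1
  row 28 [11100]: F1=1 F2=0 (differ) -> 1
  row 29 [11101]: F1=0 F2=1 (differ) -> 1
  row 30 [11110]: F1=1 F2=0 (differ) -> 1
  row 31 [11111]: F1=0 F2=1 (differ) -> 1
Full result column, 8 rows per line (p,q fixed per line; r,s,t runs 000..111 left to right):
  rows 0-7 [p,q=00]: 11111111  (ones: 8)
  rows 8-15 [p,q=01]: 01010101  (ones: 4)
  rows 16-23 [p,q=10]: 11111111  (ones: 8)
  rows 24-31 [p,q=11]: 01011111  (ones: 6)
Disagreements = 8+4+8+6 = 26

26


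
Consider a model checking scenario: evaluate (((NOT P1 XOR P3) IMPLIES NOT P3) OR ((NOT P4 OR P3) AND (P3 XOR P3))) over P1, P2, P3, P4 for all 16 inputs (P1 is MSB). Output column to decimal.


Formula: (((NOT P1 XOR P3) IMPLIES NOT P3) OR ((NOT P4 OR P3) AND (P3 XOR P3))) over P1, P2, P3, P4 (16 rows)
Evaluate each row (bits = P1,P2,P3,P4, MSB first):
  row 0 [0000]: (((NOT 0 XOR 0) IMPLIES NOT 0) OR ((NOT 0 OR 0) AND (0 XOR 0))) -> 1
  row 1 [0001]: (((NOT 0 XOR 0) IMPLIES NOT 0) OR ((NOT 1 OR 0) AND (0 XOR 0))) -> 1
  row 2 [0010]: (((NOT 0 XOR 1) IMPLIES NOT 1) OR ((NOT 0 OR 1) AND (1 XOR 1))) -> 1
  row 3 [0011]: (((NOT 0 XOR 1) IMPLIES NOT 1) OR ((NOT 1 OR 1) AND (1 XOR 1))) -> 1
  row 4 [0100]: (((NOT 0 XOR 0) IMPLIES NOT 0) OR ((NOT 0 OR 0) AND (0 XOR 0))) -> 1
  row 5 [0101]: (((NOT 0 XOR 0) IMPLIES NOT 0) OR ((NOT 1 OR 0) AND (0 XOR 0))) -> 1
  row 6 [0110]: (((NOT 0 XOR 1) IMPLIES NOT 1) OR ((NOT 0 OR 1) AND (1 XOR 1))) -> 1
  row 7 [0111]: (((NOT 0 XOR 1) IMPLIES NOT 1) OR ((NOT 1 OR 1) AND (1 XOR 1))) -> 1
  row 8 [1000]: (((NOT 1 XOR 0) IMPLIES NOT 0) OR ((NOT 0 OR 0) AND (0 XOR 0))) -> 1
  row 9 [1001]: (((NOT 1 XOR 0) IMPLIES NOT 0) OR ((NOT 1 OR 0) AND (0 XOR 0))) -> 1
  row 10 [1010]: (((NOT 1 XOR 1) IMPLIES NOT 1) OR ((NOT 0 OR 1) AND (1 XOR 1))) -> 0
  row 11 [1011]: (((NOT 1 XOR 1) IMPLIES NOT 1) OR ((NOT 1 OR 1) AND (1 XOR 1))) -> 0
  row 12 [1100]: (((NOT 1 XOR 0) IMPLIES NOT 0) OR ((NOT 0 OR 0) AND (0 XOR 0))) -> 1
  row 13 [1101]: (((NOT 1 XOR 0) IMPLIES NOT 0) OR ((NOT 1 OR 0) AND (0 XOR 0))) -> 1
  row 14 [1110]: (((NOT 1 XOR 1) IMPLIES NOT 1) OR ((NOT 0 OR 1) AND (1 XOR 1))) -> 0
  row 15 [1111]: (((NOT 1 XOR 1) IMPLIES NOT 1) OR ((NOT 1 OR 1) AND (1 XOR 1))) -> 0
Full result column, 4 rows per line (P1,P2 fixed per line; P3,P4 runs 00..11 left to right):
  rows 0-3 [P1,P2=00]: 1111  = hex F
  rows 4-7 [P1,P2=01]: 1111  = hex F
  rows 8-11 [P1,P2=10]: 1100  = hex C
  rows 12-15 [P1,P2=11]: 1100  = hex C
Output column (row 0 .. row 15) = 1111111111001100
Output column grouped in 4s = 1111 1111 1100 1100 = 0xFFCC
Convert to decimal digit by digit (value = value*16 + digit):
  F -> 15
  15*16 + 15 (F) = 255
  255*16 + 12 (C) = 4092
  4092*16 + 12 (C) = 65484
Decimal = 65484

65484


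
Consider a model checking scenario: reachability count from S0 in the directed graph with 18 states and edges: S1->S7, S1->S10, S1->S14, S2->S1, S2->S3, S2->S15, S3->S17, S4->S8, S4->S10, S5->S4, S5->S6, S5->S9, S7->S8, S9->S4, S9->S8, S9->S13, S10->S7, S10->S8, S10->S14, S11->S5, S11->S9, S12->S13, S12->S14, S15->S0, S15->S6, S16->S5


BFS from S0:
  layer 0: {S0}
Reachable set: {S0}
Count = 1

1


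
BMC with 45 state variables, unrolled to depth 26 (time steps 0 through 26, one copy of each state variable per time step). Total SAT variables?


BMC unrolls to depth k, creating one copy of each state var for steps 0..k.
Step count = 26 + 1 = 27 (steps 0 through 26)
Vars per step = 45
Total = 45 * 27 = 1215

1215


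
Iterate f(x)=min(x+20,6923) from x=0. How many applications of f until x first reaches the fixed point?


Step 1: x=0, cap=6923, increment=20
Step 2: x grows by 20 each step until capped at 6923; fixed point is x=6923
Step 3: iterations = ceil(6923/20) = 347

347


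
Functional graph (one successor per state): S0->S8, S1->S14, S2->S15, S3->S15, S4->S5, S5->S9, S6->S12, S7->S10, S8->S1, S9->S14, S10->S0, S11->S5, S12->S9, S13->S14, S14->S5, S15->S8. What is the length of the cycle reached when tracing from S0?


Trace from S0 until a state repeats:
  S0 -> S8 -> S1 -> S14 -> S5 -> S9 -> S14
S14 first seen at step 3, revisited at step 6.
Cycle length = 6 - 3 = 3

3


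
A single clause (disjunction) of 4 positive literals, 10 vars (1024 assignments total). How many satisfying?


Step 1: Total=2^10=1024
Step 2: Unsat when all 4 false: 2^6=64
Step 3: Sat=1024-64=960

960


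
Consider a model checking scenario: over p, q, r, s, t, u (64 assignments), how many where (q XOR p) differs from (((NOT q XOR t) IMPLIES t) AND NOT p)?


F1 = (q XOR p)
F2 = (((NOT q XOR t) IMPLIES t) AND NOT p)
Evaluate both on each of 64 rows (bits = p,q,r,s,t,u):
  row 0 [000000]: F1=0 F2=0 -> 0
  row 1 [000001]: F1=0 F2=0 -> 0
  row 2 [000010]: F1=0 F2=1 (differ) -> 1
  row 3 [000011]: F1=0 F2=1 (differ) -> 1
  row 4 [000100]: F1=0 F2=0 -> 0
  (every remaining row is evaluated the same way; all 64 results are listed next)
Full result column, 8 rows per line (p,q,r fixed per line; s,t,u runs 000..111 left to right):
  rows 0-7 [p,q,r=000]: 00110011  (ones: 4)
  rows 8-15 [p,q,r=001]: 00110011  (ones: 4)
  rows 16-23 [p,q,r=010]: 00000000  (ones: 0)
  rows 24-31 [p,q,r=011]: 00000000  (ones: 0)
  rows 32-39 [p,q,r=100]: 11111111  (ones: 8)
  rows 40-47 [p,q,r=101]: 11111111  (ones: 8)
  rows 48-55 [p,q,r=110]: 00000000  (ones: 0)
  rows 56-63 [p,q,r=111]: 00000000  (ones: 0)
Disagreements = 4+4+0+0+8+8+0+0 = 24

24


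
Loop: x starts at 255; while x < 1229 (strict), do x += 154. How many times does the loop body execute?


Step 1: x goes from 255 toward 1229 by 154; the body runs while x<1229, so iterations = ceil((bound-start)/step)
Step 2: Distance=974
Step 3: ceil(974/154)=7

7


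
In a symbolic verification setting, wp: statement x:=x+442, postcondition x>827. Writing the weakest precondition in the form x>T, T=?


Formula: wp(x:=E, P) = P[E/x] (substitute E for x in postcondition)
Step 1: Postcondition: x>827
Step 2: Substitute x+442 for x: x+442>827
Step 3: Solve for x: x > 827-442 = 385

385


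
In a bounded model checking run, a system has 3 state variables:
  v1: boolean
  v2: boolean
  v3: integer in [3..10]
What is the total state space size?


State space = product of domain sizes of all variables.
Domain sizes:
  v1 (boolean): 2
  v2 (boolean): 2
  v3 (integer in [3..10]): 8
Product = 2 * 2 * 8 = 32

32


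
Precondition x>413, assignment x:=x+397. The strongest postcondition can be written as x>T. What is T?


Formula: sp(P, x:=E) = exists old_x. (x = E[old_x/x]) AND P[old_x/x] (old_x is the value of x before the assignment; eliminate old_x by solving x = E[old_x/x] for old_x)
Step 1: Precondition P: x>413, i.e. old_x > 413
Step 2: Assignment gives x = old_x + 397, so old_x = x - 397
Step 3: Substitute into P: x - 397 > 413
Step 4: Simplify: x > 413+397 = 810

810
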